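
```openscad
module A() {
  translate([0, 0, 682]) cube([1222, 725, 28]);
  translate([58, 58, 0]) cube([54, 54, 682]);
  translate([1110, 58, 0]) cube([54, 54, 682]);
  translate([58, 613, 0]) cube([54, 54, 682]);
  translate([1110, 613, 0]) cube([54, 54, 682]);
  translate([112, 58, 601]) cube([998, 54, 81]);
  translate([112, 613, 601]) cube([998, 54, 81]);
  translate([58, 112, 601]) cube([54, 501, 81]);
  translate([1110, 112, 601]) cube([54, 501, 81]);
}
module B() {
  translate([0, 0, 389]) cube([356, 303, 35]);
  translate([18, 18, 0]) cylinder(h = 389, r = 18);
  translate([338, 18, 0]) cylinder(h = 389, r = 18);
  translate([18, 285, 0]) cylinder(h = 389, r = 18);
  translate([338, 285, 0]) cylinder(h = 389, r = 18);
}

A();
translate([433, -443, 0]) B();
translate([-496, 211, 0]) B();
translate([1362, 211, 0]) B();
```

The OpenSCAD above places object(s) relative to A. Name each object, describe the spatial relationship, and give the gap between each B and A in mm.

A is a table. B is a stool. Three stools sit around the table at the −y, −x, +x sides. The gap between each stool and the table is 140 mm.

Each stool's nearest face is 140 mm from the table's bounding box.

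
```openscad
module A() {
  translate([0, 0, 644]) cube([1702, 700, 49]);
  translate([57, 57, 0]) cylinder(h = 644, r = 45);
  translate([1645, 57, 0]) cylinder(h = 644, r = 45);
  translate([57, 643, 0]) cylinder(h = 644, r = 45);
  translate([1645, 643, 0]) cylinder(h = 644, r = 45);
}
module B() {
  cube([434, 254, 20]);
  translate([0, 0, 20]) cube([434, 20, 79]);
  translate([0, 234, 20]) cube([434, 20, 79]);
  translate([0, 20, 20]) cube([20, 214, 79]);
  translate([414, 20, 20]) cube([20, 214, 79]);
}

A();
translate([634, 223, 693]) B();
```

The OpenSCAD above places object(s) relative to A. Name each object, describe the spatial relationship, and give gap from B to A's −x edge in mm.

The open box's min-x is at 634; the table's min-x is 0; gap = 634 mm.

A is a table. B is an open box. The open box is on top of the table, centred. The gap from the open box to the table's −x edge is 634 mm.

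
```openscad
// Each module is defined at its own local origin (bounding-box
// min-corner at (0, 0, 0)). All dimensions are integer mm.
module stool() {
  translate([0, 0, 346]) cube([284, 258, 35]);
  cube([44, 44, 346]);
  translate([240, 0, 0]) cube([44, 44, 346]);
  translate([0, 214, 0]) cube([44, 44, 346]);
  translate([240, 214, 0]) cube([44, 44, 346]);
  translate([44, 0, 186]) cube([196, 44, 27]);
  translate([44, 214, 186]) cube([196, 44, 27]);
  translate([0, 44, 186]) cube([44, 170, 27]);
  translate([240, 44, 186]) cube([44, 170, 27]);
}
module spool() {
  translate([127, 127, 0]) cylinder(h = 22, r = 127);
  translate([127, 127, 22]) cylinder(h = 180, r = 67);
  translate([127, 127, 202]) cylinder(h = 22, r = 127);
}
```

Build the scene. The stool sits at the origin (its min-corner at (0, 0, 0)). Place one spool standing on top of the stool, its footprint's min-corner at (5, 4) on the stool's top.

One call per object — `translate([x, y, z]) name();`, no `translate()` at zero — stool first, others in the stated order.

stool();
translate([5, 4, 381]) spool();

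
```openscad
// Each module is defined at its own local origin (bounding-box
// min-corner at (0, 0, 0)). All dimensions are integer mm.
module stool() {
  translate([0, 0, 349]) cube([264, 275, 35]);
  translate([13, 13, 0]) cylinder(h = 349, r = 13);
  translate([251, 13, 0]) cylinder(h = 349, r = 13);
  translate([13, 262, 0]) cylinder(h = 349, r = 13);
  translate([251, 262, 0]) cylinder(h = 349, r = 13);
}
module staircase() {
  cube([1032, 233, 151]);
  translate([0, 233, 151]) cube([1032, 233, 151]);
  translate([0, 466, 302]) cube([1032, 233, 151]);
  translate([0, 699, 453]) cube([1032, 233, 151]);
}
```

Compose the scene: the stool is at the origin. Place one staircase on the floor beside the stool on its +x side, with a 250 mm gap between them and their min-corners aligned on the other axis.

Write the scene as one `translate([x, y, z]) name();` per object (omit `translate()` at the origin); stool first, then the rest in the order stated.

stool();
translate([514, 0, 0]) staircase();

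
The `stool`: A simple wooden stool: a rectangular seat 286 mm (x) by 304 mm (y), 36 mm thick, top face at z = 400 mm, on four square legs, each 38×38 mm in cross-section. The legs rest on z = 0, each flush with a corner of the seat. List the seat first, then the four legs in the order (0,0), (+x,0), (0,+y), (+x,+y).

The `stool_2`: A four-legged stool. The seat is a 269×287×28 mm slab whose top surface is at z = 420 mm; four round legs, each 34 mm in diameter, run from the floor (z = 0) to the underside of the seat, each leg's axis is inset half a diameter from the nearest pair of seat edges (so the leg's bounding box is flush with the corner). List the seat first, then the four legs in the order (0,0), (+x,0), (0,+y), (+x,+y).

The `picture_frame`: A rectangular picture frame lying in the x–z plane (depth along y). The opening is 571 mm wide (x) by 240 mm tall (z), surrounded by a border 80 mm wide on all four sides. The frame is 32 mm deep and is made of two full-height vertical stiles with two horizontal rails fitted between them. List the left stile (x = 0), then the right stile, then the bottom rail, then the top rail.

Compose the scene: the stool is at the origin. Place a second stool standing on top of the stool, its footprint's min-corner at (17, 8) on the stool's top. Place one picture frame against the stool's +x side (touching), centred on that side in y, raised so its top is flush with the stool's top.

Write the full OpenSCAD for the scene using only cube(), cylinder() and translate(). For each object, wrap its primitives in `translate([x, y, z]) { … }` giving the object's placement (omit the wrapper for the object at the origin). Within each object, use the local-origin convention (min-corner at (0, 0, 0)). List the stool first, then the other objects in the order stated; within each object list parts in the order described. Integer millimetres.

translate([0, 0, 364]) cube([286, 304, 36]);
cube([38, 38, 364]);
translate([248, 0, 0]) cube([38, 38, 364]);
translate([0, 266, 0]) cube([38, 38, 364]);
translate([248, 266, 0]) cube([38, 38, 364]);
translate([17, 8, 400]) {
  translate([0, 0, 392]) cube([269, 287, 28]);
  translate([17, 17, 0]) cylinder(h = 392, r = 17);
  translate([252, 17, 0]) cylinder(h = 392, r = 17);
  translate([17, 270, 0]) cylinder(h = 392, r = 17);
  translate([252, 270, 0]) cylinder(h = 392, r = 17);
}
translate([286, 136, 0]) {
  cube([80, 32, 400]);
  translate([651, 0, 0]) cube([80, 32, 400]);
  translate([80, 0, 0]) cube([571, 32, 80]);
  translate([80, 0, 320]) cube([571, 32, 80]);
}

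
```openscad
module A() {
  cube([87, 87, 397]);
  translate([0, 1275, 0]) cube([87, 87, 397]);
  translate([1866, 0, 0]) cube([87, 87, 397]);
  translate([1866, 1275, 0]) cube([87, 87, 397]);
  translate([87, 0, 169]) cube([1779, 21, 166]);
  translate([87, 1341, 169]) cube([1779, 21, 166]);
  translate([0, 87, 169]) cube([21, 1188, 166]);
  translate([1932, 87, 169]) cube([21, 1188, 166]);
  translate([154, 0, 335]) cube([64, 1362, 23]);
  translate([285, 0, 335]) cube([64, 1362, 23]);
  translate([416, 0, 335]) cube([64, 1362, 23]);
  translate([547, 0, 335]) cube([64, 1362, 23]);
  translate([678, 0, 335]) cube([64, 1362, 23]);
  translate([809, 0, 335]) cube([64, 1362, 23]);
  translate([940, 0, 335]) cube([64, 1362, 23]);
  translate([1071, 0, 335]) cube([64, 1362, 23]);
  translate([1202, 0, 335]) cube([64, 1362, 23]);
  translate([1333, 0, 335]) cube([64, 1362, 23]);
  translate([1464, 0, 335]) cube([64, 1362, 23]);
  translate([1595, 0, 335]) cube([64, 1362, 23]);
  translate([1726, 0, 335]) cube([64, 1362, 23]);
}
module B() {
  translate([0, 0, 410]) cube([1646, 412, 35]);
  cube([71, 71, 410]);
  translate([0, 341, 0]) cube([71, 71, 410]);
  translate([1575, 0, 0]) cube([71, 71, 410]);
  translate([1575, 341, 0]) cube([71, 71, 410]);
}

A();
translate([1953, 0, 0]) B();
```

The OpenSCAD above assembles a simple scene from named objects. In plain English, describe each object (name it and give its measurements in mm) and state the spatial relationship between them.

A is a bed frame 1953 mm long (x) by 1362 mm wide (y). Four 87×87 mm corner posts, 397 mm tall, at the corners of the footprint. Four rails of 21 mm thickness and 166 mm height run between adjacent posts with their undersides at z = 169 mm, their outer faces flush with the outside of the frame (the two x-running rails run between the posts' inner faces; the two y-running rails run between the posts' inner faces). 13 slats, each 64 mm wide (x) and 23 mm thick, lie across the top of the two x-running rails, running the full 1362 mm width of the frame in y; the slats are evenly spaced along x between the inner faces of the end posts with equal gaps (rounded down to the nearest mm) at the −x end and between each pair — any rounding remainder accumulates at the +x end.

B is a bench: a 1646×412 mm seat slab, 35 mm thick, top at z = 445 mm, on four 71×71 mm square legs flush with the seat corners and standing on z = 0.

The bench is against the bed frame's +x side, with their −y faces flush.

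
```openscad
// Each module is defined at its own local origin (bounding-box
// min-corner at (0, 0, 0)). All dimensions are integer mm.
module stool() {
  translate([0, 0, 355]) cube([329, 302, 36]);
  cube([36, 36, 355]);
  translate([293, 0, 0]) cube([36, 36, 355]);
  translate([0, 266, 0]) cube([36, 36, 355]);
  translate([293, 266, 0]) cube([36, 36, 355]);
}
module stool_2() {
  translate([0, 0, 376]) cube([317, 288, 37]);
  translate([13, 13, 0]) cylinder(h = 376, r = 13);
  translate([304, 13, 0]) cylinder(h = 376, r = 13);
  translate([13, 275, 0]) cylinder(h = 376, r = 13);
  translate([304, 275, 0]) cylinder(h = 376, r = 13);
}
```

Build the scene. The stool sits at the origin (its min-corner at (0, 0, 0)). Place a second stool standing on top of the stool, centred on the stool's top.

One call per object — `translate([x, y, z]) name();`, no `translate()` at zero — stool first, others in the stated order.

stool();
translate([6, 7, 391]) stool_2();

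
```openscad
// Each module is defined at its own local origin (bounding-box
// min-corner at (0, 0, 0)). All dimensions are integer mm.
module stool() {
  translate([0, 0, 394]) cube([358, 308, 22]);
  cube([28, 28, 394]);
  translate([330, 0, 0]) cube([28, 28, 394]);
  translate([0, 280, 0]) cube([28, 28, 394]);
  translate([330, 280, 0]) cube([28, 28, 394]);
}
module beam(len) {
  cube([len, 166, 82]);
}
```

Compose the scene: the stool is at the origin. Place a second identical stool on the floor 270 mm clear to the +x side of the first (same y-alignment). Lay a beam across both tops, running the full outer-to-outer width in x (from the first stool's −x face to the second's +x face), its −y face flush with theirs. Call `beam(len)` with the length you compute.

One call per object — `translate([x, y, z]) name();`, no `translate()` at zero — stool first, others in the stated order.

stool();
translate([628, 0, 0]) stool();
translate([0, 0, 416]) beam(986);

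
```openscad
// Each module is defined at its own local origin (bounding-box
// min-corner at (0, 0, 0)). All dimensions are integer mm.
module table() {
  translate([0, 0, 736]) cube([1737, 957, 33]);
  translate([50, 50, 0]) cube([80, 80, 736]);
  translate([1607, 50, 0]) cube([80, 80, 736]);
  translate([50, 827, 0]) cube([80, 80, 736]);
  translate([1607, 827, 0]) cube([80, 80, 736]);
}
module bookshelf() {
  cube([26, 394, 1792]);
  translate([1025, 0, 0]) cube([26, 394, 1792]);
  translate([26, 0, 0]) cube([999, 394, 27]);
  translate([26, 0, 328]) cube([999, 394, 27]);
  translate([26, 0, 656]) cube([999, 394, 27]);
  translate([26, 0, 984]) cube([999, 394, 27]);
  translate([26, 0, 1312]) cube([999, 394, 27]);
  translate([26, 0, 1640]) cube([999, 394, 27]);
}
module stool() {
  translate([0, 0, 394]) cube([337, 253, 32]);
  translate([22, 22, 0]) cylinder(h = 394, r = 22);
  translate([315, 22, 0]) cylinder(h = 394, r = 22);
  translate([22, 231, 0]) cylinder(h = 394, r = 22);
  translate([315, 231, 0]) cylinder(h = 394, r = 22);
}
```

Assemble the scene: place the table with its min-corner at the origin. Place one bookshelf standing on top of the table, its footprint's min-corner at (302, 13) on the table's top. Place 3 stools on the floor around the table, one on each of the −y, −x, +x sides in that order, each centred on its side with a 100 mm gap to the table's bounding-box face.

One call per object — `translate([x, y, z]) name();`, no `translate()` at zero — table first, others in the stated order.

table();
translate([302, 13, 769]) bookshelf();
translate([700, -353, 0]) stool();
translate([-437, 352, 0]) stool();
translate([1837, 352, 0]) stool();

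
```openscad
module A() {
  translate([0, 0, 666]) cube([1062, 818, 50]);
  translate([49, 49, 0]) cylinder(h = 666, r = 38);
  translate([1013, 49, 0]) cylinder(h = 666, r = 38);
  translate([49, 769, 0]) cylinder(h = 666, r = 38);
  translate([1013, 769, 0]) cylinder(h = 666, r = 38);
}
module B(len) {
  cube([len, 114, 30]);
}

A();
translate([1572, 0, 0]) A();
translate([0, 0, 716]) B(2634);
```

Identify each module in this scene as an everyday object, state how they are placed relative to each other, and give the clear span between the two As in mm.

Second table starts at x = 1572; first ends at x = 1062; clear span = 1572 − 1062 = 510 mm.

A is a table. B is a beam. A beam spans the tops of two tables. The clear span between the two tables is 510 mm.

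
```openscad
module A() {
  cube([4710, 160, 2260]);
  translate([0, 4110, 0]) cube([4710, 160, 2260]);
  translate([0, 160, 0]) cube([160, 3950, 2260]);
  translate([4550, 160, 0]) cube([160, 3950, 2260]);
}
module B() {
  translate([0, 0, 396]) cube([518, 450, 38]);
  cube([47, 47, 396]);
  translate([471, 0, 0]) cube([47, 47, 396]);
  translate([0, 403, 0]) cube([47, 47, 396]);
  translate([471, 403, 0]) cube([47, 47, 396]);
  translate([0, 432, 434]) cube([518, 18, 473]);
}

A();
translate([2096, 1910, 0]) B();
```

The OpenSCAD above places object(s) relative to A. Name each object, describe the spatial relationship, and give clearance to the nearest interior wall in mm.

Clearances: x = 1936, y = 1750; minimum 1750 mm.

A is a house frame. B is a chair. The chair sits inside the house frame, centred. The clearance to the nearest interior wall is 1750 mm.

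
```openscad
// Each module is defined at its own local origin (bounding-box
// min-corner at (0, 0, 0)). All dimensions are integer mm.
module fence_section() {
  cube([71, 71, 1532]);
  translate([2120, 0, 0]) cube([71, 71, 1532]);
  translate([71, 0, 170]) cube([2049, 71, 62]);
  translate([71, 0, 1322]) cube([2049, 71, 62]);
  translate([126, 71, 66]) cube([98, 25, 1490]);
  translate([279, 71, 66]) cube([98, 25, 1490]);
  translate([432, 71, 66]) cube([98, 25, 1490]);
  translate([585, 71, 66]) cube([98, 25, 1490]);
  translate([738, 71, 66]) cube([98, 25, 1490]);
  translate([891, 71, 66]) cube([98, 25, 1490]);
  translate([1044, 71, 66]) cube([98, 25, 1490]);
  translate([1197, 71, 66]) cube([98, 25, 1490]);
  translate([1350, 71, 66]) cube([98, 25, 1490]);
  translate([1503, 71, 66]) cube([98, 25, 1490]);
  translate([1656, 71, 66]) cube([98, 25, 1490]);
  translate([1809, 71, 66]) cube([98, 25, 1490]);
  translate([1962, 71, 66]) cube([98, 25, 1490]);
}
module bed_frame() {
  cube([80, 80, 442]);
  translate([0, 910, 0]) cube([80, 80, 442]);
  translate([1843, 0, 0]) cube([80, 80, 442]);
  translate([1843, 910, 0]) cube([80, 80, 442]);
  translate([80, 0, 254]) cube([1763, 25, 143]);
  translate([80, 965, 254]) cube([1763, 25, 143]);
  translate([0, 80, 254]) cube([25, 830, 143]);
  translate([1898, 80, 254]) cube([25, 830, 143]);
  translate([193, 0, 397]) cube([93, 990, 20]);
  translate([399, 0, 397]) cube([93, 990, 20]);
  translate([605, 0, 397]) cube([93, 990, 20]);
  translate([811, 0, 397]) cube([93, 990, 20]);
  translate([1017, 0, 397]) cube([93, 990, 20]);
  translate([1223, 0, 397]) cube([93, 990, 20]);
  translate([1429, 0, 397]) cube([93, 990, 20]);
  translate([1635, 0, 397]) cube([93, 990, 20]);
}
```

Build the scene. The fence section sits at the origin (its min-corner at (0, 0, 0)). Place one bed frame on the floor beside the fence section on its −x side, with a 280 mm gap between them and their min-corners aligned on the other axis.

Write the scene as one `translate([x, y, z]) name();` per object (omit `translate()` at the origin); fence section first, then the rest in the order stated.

fence_section();
translate([-2203, 0, 0]) bed_frame();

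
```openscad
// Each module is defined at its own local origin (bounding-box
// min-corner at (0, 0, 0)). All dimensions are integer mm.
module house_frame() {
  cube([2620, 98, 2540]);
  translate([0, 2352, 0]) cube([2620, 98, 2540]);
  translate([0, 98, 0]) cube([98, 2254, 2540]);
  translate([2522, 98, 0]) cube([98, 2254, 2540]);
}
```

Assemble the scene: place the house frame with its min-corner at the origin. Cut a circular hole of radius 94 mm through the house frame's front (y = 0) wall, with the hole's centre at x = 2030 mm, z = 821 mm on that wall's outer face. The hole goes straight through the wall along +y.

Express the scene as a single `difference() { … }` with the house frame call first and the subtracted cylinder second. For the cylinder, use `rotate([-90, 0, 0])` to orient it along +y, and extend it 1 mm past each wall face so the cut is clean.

difference() {
  house_frame();
  translate([2030, -1, 821]) rotate([-90, 0, 0]) cylinder(h = 100, r = 94);
}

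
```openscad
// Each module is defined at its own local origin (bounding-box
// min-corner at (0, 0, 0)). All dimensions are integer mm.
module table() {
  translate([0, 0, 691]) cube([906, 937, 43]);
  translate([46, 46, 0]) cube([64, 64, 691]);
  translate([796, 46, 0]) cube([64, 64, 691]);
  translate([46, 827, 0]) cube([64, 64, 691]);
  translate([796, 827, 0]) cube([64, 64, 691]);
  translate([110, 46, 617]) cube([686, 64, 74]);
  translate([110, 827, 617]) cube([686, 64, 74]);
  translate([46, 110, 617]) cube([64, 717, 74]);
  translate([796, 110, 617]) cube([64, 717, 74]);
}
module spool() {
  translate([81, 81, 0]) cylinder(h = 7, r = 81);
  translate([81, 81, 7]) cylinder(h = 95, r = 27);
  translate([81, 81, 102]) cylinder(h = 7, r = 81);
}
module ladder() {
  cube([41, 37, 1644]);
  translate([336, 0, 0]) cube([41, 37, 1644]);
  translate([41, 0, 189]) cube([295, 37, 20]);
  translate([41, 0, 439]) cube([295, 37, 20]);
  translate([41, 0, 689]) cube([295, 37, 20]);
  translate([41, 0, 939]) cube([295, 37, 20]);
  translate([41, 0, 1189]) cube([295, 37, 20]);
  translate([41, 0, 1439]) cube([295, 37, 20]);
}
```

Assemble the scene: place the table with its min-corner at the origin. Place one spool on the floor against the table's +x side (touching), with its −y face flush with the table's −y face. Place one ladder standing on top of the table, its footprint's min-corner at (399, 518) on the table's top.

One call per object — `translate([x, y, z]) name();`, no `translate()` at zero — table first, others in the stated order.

table();
translate([906, 0, 0]) spool();
translate([399, 518, 734]) ladder();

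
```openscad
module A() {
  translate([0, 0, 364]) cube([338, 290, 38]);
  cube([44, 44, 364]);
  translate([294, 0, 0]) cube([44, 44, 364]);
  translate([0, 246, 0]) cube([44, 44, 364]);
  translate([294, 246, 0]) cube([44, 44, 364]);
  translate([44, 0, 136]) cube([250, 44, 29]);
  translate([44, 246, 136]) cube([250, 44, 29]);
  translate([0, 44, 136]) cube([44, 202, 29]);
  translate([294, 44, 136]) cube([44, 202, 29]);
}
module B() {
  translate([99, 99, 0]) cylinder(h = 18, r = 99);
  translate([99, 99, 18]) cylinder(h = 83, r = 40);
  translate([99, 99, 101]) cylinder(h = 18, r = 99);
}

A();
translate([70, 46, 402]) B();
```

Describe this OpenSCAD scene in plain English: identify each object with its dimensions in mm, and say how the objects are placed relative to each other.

A is a simple wooden stool: a rectangular seat 338 mm (x) by 290 mm (y), 38 mm thick, top face at z = 402 mm, on four square legs, each 44×44 mm in cross-section. The legs rest on z = 0, each flush with a corner of the seat. Four stretchers, 44 mm wide and 29 mm tall, connect adjacent legs with their undersides at z = 136 mm, each running between the inner faces of the legs it joins and aligned with the legs' outer faces on the other axis.

B is a spool: two coaxial disc flanges of radius 99 mm and thickness 18 mm, joined by a core cylinder of radius 40 mm and height 83 mm. The lower flange rests on z = 0 and the three cylinders share a vertical axis.

The spool is on top of the stool, centred.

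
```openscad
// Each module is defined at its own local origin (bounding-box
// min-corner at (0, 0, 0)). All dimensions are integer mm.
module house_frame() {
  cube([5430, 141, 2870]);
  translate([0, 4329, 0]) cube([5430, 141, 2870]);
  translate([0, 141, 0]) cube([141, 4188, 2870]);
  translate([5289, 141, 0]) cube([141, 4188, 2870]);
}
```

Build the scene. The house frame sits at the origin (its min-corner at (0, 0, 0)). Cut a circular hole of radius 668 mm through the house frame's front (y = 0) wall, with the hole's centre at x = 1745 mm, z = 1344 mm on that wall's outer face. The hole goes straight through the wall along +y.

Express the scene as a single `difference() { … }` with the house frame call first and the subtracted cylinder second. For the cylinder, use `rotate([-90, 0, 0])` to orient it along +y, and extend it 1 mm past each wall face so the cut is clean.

difference() {
  house_frame();
  translate([1745, -1, 1344]) rotate([-90, 0, 0]) cylinder(h = 143, r = 668);
}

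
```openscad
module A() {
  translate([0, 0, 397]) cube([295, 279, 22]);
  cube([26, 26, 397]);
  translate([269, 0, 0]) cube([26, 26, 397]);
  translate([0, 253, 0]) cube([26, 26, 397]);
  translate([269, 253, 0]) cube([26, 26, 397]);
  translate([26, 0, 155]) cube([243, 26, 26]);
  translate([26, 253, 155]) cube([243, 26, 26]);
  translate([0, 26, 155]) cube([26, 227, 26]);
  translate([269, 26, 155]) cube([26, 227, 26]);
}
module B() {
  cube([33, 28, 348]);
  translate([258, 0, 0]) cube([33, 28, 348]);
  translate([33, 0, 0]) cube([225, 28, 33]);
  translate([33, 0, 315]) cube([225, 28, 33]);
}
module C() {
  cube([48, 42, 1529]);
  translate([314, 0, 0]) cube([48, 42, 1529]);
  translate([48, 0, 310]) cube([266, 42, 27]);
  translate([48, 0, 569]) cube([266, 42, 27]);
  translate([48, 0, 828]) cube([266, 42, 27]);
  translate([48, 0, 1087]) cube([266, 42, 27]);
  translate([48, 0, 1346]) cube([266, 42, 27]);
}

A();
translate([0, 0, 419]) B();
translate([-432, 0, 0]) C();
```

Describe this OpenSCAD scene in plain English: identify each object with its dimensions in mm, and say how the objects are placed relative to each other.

A is a simple wooden stool: a rectangular seat 295 mm (x) by 279 mm (y), 22 mm thick, top face at z = 419 mm, on four square legs, each 26×26 mm in cross-section. The legs rest on z = 0, each flush with a corner of the seat. Four stretchers, 26 mm wide and 26 mm tall, connect adjacent legs with their undersides at z = 155 mm, each running between the inner faces of the legs it joins and aligned with the legs' outer faces on the other axis.

B is a picture frame with a 225×282 mm rectangular opening (x by z) and a uniform 33 mm border on every side. Frame depth is 28 mm along y. It is built from two vertical stiles running the full outside height and two horizontal rails spanning the gap between the stiles.

C is a straight ladder. Two 48×42 mm vertical rails, 1529 mm tall, stand 362 mm apart (outside-to-outside) with their front faces coplanar on the −y side. 5 rungs, each 42 mm deep and 27 mm tall, span between the inner faces of the rails, front faces flush with the rails. The lowest rung's underside is at z = 310 mm and rungs are spaced 259 mm apart (underside to underside).

The picture frame is on top of the stool. The ladder is on the floor beside the stool on its −x side.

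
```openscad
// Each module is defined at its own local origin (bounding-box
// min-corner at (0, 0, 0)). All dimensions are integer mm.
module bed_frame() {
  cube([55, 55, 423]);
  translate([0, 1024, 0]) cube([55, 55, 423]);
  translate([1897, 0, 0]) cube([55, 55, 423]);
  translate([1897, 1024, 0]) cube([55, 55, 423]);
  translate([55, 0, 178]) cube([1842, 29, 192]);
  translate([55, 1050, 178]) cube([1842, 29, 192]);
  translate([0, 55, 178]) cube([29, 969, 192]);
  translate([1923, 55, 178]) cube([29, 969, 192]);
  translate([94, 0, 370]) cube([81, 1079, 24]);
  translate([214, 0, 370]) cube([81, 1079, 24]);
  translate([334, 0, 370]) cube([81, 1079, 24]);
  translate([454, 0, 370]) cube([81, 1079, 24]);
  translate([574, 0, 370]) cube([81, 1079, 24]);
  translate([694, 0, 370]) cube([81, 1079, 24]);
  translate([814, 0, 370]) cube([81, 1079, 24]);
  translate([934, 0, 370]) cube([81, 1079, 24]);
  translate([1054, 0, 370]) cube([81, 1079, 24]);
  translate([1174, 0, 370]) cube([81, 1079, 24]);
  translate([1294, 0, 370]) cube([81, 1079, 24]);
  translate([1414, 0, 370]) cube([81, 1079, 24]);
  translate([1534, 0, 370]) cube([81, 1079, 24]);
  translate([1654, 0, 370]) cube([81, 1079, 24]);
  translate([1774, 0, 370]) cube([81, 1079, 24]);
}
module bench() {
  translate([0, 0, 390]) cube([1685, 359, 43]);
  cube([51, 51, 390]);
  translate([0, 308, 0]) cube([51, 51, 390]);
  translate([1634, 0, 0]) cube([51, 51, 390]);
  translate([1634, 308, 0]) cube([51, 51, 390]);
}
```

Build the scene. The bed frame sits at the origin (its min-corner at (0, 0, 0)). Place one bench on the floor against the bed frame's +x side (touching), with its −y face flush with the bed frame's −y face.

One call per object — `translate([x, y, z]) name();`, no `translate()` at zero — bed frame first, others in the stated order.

bed_frame();
translate([1952, 0, 0]) bench();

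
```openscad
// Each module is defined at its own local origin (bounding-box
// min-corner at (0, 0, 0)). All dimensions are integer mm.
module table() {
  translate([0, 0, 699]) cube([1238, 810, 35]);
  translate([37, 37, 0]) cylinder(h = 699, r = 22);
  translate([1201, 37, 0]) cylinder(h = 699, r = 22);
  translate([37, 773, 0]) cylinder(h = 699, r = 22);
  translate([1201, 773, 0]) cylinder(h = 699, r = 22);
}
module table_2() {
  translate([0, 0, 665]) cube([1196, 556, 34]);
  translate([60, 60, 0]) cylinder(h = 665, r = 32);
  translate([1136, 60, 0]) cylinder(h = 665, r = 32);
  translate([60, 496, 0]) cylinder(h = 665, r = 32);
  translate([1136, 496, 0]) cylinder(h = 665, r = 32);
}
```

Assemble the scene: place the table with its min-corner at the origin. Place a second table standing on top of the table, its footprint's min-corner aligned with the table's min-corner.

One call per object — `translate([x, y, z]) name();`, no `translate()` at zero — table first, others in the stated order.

table();
translate([0, 0, 734]) table_2();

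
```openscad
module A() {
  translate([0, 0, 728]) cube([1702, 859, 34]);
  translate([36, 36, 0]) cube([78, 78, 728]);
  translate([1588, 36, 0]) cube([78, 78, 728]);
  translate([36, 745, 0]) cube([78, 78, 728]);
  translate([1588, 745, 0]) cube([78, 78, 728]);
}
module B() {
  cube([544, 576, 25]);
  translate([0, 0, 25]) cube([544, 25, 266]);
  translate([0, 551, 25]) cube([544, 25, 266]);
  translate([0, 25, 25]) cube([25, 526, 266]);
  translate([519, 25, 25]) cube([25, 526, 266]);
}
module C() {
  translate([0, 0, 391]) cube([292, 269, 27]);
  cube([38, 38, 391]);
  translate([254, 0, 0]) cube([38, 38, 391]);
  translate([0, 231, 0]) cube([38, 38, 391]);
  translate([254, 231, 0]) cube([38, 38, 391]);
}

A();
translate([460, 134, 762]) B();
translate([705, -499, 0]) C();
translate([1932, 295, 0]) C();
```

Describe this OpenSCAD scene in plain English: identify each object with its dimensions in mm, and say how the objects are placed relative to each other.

A is a table: top 1702 mm (x) × 859 mm (y), 34 mm thick, upper face at z = 762 mm, on four 78×78 mm square legs, each inset 36 mm from the nearest pair of top edges, running from z = 0 to the bottom of the top.

B is an open storage box with external size 544×576×291 mm and wall thickness 25 mm (the base is also 25 mm thick). The base covers the whole footprint; the four walls stand on the base, with the y-facing walls full-width and the x-facing walls fitting between their inner faces.

C is a simple wooden stool: a rectangular seat 292 mm (x) by 269 mm (y), 27 mm thick, top face at z = 418 mm, on four square legs, each 38×38 mm in cross-section. The legs rest on z = 0, each flush with a corner of the seat.

The open box is on top of the table. Two stools sit around the table at the −y, +x sides.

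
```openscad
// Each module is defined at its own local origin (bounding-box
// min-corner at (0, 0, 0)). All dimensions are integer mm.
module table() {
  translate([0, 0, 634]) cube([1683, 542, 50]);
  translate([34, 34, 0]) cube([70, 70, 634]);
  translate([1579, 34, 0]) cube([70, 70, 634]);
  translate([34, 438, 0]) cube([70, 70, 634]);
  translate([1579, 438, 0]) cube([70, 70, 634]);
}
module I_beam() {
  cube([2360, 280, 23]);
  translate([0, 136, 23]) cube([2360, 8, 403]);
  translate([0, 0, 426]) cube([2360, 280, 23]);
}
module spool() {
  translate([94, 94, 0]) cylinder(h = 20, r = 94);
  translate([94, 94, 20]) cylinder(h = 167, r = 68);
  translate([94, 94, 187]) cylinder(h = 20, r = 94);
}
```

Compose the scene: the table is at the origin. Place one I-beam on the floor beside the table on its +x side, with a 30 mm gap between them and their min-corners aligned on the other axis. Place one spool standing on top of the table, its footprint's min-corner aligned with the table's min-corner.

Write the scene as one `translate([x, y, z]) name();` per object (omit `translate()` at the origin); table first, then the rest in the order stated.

table();
translate([1713, 0, 0]) I_beam();
translate([0, 0, 684]) spool();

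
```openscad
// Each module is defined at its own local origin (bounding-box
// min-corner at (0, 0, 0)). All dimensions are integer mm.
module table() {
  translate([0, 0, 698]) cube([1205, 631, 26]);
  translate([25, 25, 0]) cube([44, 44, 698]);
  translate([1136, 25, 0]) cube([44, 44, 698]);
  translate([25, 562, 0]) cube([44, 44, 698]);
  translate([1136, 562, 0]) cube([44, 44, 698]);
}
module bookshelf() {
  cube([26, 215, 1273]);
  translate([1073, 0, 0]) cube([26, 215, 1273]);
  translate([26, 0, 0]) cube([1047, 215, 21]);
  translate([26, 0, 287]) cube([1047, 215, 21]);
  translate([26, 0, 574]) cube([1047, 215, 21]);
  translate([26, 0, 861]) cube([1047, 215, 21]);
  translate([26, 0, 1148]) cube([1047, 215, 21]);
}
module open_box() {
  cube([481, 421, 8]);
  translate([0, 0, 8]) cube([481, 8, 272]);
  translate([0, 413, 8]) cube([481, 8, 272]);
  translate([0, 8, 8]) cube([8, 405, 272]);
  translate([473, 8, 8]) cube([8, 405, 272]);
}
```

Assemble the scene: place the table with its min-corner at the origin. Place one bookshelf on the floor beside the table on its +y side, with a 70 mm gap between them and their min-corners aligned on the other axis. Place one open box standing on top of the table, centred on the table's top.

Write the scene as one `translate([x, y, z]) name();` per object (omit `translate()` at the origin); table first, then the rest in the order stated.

table();
translate([0, 701, 0]) bookshelf();
translate([362, 105, 724]) open_box();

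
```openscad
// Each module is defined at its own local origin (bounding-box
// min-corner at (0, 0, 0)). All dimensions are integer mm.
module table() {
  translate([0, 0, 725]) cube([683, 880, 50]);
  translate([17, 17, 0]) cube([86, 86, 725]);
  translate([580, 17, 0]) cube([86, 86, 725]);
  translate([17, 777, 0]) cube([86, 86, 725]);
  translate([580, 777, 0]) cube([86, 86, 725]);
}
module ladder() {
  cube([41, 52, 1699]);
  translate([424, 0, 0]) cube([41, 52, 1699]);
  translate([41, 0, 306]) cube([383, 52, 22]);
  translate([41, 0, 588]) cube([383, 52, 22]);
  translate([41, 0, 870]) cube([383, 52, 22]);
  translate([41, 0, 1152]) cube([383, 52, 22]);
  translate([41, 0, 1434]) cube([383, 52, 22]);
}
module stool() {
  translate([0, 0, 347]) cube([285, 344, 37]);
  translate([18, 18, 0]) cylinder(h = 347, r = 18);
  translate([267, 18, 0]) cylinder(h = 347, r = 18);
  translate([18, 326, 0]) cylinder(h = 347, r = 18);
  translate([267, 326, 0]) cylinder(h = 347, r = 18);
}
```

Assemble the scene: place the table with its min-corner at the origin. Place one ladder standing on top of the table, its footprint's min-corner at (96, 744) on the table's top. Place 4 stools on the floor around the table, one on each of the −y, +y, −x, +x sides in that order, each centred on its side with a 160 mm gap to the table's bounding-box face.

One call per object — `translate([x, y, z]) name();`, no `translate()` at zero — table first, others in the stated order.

table();
translate([96, 744, 775]) ladder();
translate([199, -504, 0]) stool();
translate([199, 1040, 0]) stool();
translate([-445, 268, 0]) stool();
translate([843, 268, 0]) stool();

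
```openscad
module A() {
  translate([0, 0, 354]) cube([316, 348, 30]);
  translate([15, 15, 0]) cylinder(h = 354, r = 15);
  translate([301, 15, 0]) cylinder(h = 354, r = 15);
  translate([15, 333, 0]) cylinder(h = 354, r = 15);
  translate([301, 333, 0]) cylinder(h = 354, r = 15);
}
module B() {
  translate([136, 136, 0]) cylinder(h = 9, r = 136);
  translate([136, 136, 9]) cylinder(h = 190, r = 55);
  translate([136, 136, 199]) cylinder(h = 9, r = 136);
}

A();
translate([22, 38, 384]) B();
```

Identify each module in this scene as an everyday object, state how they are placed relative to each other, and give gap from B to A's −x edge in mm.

The spool's min-x is at 22; the stool's min-x is 0; gap = 22 mm.

A is a stool. B is a spool. The spool is on top of the stool, centred. The gap from the spool to the stool's −x edge is 22 mm.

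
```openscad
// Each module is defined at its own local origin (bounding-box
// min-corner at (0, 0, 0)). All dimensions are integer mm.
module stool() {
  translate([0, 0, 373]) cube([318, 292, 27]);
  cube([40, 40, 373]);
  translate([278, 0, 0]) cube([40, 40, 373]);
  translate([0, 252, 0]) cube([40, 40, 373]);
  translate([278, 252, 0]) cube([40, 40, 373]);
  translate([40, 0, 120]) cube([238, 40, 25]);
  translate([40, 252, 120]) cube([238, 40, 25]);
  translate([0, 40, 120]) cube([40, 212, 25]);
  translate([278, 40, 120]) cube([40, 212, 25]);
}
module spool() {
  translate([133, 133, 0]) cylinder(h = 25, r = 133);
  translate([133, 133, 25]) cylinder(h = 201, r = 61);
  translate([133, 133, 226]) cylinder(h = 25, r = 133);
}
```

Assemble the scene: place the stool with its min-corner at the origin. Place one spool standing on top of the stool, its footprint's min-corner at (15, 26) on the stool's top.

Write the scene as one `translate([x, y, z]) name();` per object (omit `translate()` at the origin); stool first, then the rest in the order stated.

stool();
translate([15, 26, 400]) spool();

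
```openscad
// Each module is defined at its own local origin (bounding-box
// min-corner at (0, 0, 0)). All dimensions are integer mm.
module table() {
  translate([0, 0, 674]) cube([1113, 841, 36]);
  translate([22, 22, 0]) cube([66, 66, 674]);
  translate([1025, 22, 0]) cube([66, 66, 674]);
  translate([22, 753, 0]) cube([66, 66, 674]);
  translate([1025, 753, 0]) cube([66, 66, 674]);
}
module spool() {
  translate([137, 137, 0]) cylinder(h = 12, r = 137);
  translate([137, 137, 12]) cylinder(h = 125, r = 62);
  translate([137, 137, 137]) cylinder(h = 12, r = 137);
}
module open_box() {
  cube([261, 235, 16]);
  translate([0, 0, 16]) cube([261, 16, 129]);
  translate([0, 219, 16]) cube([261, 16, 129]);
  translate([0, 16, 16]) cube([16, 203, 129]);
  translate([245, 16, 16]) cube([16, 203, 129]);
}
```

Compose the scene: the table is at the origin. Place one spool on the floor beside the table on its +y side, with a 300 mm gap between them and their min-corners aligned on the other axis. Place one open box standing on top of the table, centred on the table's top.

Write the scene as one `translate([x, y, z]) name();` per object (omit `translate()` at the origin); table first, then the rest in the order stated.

table();
translate([0, 1141, 0]) spool();
translate([426, 303, 710]) open_box();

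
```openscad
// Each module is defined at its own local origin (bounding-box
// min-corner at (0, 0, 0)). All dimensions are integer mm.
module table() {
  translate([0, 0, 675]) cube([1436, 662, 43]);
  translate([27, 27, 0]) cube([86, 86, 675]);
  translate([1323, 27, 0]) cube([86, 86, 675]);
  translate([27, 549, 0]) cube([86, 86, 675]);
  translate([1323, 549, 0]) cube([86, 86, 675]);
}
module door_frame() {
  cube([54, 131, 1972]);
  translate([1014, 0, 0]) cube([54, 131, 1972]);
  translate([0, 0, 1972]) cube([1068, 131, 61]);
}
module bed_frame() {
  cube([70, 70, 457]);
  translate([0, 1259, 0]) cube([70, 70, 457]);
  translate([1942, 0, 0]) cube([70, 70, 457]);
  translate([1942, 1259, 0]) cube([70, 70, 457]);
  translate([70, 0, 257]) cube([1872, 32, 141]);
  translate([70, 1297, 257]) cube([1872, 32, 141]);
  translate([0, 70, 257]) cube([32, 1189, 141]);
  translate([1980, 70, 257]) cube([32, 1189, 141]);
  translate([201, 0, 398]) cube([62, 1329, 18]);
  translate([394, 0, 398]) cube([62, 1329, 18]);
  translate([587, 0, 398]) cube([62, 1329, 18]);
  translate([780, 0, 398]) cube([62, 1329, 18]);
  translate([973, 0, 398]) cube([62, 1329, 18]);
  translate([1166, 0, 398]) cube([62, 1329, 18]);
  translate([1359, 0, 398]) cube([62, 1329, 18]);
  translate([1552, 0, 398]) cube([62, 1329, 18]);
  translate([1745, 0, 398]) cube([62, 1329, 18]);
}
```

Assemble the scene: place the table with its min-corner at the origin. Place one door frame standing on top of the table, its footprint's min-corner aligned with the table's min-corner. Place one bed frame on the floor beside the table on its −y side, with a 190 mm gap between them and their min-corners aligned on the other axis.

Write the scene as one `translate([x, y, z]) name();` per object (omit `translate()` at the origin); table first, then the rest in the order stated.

table();
translate([0, 0, 718]) door_frame();
translate([0, -1519, 0]) bed_frame();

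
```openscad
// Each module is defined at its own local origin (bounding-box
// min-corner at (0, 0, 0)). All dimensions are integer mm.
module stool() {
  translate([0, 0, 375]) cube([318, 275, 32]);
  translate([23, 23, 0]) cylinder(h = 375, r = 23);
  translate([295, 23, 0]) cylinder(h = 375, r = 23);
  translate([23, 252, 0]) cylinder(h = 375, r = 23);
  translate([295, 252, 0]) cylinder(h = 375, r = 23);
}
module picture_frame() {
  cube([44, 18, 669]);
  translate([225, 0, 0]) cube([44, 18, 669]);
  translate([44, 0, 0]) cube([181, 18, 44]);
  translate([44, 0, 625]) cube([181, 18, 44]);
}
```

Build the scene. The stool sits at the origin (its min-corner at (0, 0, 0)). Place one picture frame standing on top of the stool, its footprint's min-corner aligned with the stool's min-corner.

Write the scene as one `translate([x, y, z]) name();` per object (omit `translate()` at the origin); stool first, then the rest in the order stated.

stool();
translate([0, 0, 407]) picture_frame();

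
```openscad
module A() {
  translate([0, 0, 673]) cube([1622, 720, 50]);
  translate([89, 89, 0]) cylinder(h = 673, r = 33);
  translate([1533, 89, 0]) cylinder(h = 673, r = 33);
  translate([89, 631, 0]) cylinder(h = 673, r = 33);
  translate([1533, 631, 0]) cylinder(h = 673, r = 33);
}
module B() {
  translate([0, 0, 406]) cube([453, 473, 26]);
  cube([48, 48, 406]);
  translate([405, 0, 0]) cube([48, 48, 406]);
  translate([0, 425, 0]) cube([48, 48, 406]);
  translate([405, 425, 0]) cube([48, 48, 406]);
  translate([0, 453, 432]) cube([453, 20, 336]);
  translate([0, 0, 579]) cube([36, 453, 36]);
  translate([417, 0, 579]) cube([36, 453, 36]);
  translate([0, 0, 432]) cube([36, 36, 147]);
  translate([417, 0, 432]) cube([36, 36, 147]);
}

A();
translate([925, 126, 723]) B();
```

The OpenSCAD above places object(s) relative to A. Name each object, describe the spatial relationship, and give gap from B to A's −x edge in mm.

The chair's min-x is at 925; the table's min-x is 0; gap = 925 mm.

A is a table. B is a chair. The chair is on top of the table. The gap from the chair to the table's −x edge is 925 mm.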